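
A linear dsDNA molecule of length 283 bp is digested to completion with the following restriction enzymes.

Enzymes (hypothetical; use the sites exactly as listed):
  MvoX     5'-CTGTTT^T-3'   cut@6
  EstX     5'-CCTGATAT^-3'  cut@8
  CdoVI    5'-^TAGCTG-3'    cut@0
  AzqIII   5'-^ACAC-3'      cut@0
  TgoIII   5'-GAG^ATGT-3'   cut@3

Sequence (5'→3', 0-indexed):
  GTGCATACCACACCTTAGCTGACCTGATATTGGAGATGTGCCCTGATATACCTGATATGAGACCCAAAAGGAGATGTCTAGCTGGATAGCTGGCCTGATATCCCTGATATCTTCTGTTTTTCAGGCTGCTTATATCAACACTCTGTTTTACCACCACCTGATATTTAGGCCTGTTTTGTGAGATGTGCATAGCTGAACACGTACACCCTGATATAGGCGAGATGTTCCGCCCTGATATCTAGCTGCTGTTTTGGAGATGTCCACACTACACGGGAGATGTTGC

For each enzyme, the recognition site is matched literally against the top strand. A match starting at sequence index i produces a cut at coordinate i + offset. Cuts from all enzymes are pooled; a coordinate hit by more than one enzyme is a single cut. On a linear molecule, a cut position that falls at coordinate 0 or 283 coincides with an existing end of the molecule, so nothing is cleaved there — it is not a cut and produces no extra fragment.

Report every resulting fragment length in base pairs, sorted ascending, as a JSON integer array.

[1,5,5,5,5,6,6,6,6,7,7,7,7,8,9,9,9,9,9,11,12,12,12,14,15,15,15,16,17,18]

Per-enzyme occurrences:
  MvoX CTGTTTT/6: at [113, 142, 170, 245] ⇒ [119, 148, 176, 251]
  EstX CCTGATAT/8: at [22, 41, 50, 93, 102, 156, 206, 230] ⇒ [30, 49, 58, 101, 110, 164, 214, 238]
  CdoVI TAGCTG/0: at [15, 78, 86, 189, 239] ⇒ [15, 78, 86, 189, 239]
  AzqIII ACAC/0: at [9, 137, 196, 202, 262, 267] ⇒ [9, 137, 196, 202, 262, 267]
  TgoIII GAGATGT/3: at [32, 70, 179, 218, 253, 273] ⇒ [35, 73, 182, 221, 256, 276]

Pooled cuts: [9, 15, 30, 35, 49, 58, 73, 78, 86, 101, 110, 119, 137, 148, 164, 176, 182, 189, 196, 202, 214, 221, 238, 239, 251, 256, 262, 267, 276]

Fragment lengths:
  [0,9): 9 bp
  [9,15): 6 bp
  [15,30): 15 bp
  [30,35): 5 bp
  [35,49): 14 bp
  [49,58): 9 bp
  [58,73): 15 bp
  [73,78): 5 bp
  [78,86): 8 bp
  [86,101): 15 bp
  [101,110): 9 bp
  [110,119): 9 bp
  [119,137): 18 bp
  [137,148): 11 bp
  [148,164): 16 bp
  [164,176): 12 bp
  [176,182): 6 bp
  [182,189): 7 bp
  [189,196): 7 bp
  [196,202): 6 bp
  [202,214): 12 bp
  [214,221): 7 bp
  [221,238): 17 bp
  [238,239): 1 bp
  [239,251): 12 bp
  [251,256): 5 bp
  [256,262): 6 bp
  [262,267): 5 bp
  [267,276): 9 bp
  [276,283): 7 bp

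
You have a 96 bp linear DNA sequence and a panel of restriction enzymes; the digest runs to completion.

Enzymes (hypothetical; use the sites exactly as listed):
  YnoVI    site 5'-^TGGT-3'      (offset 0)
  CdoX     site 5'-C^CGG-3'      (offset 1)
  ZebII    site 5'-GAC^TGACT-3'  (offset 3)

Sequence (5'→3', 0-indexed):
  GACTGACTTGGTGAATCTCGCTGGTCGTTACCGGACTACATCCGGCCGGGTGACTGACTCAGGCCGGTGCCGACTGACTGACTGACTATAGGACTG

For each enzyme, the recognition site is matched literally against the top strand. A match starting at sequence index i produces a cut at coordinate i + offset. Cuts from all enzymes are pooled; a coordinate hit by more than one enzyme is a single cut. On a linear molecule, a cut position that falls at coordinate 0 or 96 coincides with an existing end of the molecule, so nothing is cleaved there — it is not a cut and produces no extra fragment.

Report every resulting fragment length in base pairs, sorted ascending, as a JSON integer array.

[3,4,4,4,5,8,10,10,10,11,13,14]

Site scan:
  YnoVI (TGGT, off=0): starts [8, 21] → cuts [8, 21]
  CdoX (CCGG, off=1): starts [30, 41, 45, 63] → cuts [31, 42, 46, 64]
  ZebII (GACTGACT, off=3): starts [0, 51, 71, 75, 79] → cuts [3, 54, 74, 78, 82]

All cut coordinates (distinct, sorted): [3, 8, 21, 31, 42, 46, 54, 64, 74, 78, 82]

Fragment lengths:
  [0,3): 3 bp
  [3,8): 5 bp
  [8,21): 13 bp
  [21,31): 10 bp
  [31,42): 11 bp
  [42,46): 4 bp
  [46,54): 8 bp
  [54,64): 10 bp
  [64,74): 10 bp
  [74,78): 4 bp
  [78,82): 4 bp
  [82,96): 14 bp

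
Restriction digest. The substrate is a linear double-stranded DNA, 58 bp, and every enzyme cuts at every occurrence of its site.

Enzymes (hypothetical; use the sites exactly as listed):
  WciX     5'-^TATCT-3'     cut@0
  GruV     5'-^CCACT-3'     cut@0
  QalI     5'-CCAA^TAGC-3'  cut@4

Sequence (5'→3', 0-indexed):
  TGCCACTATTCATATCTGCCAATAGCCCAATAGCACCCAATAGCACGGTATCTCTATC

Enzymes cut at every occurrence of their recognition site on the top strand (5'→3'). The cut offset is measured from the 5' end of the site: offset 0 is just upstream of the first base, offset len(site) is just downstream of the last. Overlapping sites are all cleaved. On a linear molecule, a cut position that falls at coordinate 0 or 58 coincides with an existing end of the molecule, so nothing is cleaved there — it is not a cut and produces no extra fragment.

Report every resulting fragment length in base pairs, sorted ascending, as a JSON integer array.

[2,8,8,10,10,10,10]

Per-enzyme occurrences:
  WciX (TATCT, off=0): starts [12, 48] → cuts [12, 48]
  GruV (CCACT, off=0): starts [2] → cuts [2]
  QalI (CCAATAGC, off=4): starts [18, 26, 36] → cuts [22, 30, 40]

Pooled cuts: [2, 12, 22, 30, 40, 48]

Fragment lengths:
  [0,2): 2 bp
  [2,12): 10 bp
  [12,22): 10 bp
  [22,30): 8 bp
  [30,40): 10 bp
  [40,48): 8 bp
  [48,58): 10 bp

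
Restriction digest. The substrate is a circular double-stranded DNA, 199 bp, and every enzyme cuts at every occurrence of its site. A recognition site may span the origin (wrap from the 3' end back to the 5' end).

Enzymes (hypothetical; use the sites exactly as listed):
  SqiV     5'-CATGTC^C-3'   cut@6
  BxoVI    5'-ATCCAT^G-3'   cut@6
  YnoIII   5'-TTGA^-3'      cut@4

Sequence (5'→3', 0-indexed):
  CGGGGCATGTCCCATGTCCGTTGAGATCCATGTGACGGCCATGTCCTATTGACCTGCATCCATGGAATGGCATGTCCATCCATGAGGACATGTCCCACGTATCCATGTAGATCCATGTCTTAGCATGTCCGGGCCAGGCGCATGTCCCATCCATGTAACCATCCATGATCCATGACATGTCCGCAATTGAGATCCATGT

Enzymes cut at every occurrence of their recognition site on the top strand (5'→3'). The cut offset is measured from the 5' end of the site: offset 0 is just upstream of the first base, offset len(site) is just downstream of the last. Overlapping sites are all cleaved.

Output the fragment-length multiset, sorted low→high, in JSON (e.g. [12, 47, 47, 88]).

[6,7,7,7,7,7,7,8,8,9,10,11,11,12,12,13,13,13,14,17]

Per-enzyme occurrences:
  SqiV CATGTCC/6: at [5, 12, 39, 70, 88, 123, 140, 175] ⇒ [11, 18, 45, 76, 94, 129, 146, 181]
  BxoVI ATCCATG/6: at [25, 57, 77, 100, 110, 148, 160, 167, 191] ⇒ [31, 63, 83, 106, 116, 154, 166, 173, 197]
  YnoIII TTGA/4: at [20, 48, 186] ⇒ [24, 52, 190]

Pooled cuts: [11, 18, 24, 31, 45, 52, 63, 76, 83, 94, 106, 116, 129, 146, 154, 166, 173, 181, 190, 197]

Fragments:
  11→18: 7 bp
  18→24: 6 bp
  24→31: 7 bp
  31→45: 14 bp
  45→52: 7 bp
  52→63: 11 bp
  63→76: 13 bp
  76→83: 7 bp
  83→94: 11 bp
  94→106: 12 bp
  106→116: 10 bp
  116→129: 13 bp
  129→146: 17 bp
  146→154: 8 bp
  154→166: 12 bp
  166→173: 7 bp
  173→181: 8 bp
  181→190: 9 bp
  190→197: 7 bp
  197→11 (wrap): 199-197+11 = 13 bp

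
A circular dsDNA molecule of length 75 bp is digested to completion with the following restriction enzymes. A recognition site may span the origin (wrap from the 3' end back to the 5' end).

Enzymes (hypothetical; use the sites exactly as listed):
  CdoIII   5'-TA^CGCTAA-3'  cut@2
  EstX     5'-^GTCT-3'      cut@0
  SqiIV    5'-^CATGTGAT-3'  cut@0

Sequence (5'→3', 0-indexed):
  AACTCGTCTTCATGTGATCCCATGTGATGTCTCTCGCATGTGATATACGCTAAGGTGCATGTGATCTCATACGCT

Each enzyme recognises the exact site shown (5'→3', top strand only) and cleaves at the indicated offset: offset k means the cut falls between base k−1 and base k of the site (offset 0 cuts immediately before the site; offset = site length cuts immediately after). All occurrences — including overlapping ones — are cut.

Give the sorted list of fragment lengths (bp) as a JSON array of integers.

Per-enzyme occurrences:
  CdoIII TACGCTAA/2: at [45, 69] ⇒ [47, 71]
  EstX GTCT/0: at [5, 28] ⇒ [5, 28]
  SqiIV CATGTGAT/0: at [10, 20, 36, 57] ⇒ [10, 20, 36, 57]

All cut coordinates (distinct, sorted): [5, 10, 20, 28, 36, 47, 57, 71]

Fragments:
  5→10: 5 bp
  10→20: 10 bp
  20→28: 8 bp
  28→36: 8 bp
  36→47: 11 bp
  47→57: 10 bp
  57→71: 14 bp
  71→5 (wrap): 75-71+5 = 9 bp

[5,8,8,9,10,10,11,14]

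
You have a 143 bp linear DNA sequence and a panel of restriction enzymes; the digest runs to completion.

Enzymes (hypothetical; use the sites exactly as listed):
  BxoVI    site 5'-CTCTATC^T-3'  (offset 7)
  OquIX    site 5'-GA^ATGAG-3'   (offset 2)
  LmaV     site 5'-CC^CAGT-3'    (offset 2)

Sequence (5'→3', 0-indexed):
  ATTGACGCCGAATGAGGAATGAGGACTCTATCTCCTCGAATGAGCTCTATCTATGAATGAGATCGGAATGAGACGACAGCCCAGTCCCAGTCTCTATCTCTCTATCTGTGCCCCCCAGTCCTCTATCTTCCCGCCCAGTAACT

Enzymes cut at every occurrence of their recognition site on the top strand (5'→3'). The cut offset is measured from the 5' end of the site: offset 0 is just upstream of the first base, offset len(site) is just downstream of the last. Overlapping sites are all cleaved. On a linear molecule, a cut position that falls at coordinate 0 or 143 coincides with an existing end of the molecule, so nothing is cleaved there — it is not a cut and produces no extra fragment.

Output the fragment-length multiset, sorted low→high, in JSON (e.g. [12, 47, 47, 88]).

[5,6,7,7,8,8,8,9,11,11,11,12,12,14,14]

Per-enzyme occurrences:
  BxoVI (CTCTATCT, off=7): starts [25, 44, 91, 99, 120] → cuts [32, 51, 98, 106, 127]
  OquIX (GAATGAG, off=2): starts [9, 16, 37, 54, 65] → cuts [11, 18, 39, 56, 67]
  LmaV (CCCAGT, off=2): starts [79, 85, 113, 133] → cuts [81, 87, 115, 135]

Pooled cuts: [11, 18, 32, 39, 51, 56, 67, 81, 87, 98, 106, 115, 127, 135]

Fragment lengths:
  [0,11): 11 bp
  [11,18): 7 bp
  [18,32): 14 bp
  [32,39): 7 bp
  [39,51): 12 bp
  [51,56): 5 bp
  [56,67): 11 bp
  [67,81): 14 bp
  [81,87): 6 bp
  [87,98): 11 bp
  [98,106): 8 bp
  [106,115): 9 bp
  [115,127): 12 bp
  [127,135): 8 bp
  [135,143): 8 bp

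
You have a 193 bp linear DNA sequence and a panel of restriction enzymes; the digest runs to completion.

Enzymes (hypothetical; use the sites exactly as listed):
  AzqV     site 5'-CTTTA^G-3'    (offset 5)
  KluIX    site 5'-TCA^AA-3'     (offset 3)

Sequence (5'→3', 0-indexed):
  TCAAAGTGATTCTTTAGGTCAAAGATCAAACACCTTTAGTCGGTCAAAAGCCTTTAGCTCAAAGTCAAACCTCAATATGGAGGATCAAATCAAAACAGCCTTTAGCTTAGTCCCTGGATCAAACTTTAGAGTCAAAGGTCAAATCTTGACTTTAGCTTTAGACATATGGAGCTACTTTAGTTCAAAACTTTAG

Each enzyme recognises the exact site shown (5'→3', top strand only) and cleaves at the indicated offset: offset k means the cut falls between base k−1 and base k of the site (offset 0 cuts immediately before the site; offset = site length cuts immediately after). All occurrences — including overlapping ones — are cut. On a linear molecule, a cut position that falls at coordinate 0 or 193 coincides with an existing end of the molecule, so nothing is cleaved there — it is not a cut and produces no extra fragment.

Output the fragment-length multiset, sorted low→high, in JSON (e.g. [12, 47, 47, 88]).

[1,3,5,5,5,5,6,6,6,7,7,7,8,8,10,10,12,13,13,17,19,20]

Scan for sites:
  AzqV (CTTTAG, off=5): starts [11, 33, 51, 99, 123, 149, 155, 174, 187] → cuts [16, 38, 56, 104, 128, 154, 160, 179, 192]
  KluIX (TCAAA, off=3): starts [0, 18, 25, 43, 58, 64, 84, 89, 118, 131, 138, 181] → cuts [3, 21, 28, 46, 61, 67, 87, 92, 121, 134, 141, 184]

Pooled cuts: [3, 16, 21, 28, 38, 46, 56, 61, 67, 87, 92, 104, 121, 128, 134, 141, 154, 160, 179, 184, 192]

Fragment lengths:
  [0,3): 3 bp
  [3,16): 13 bp
  [16,21): 5 bp
  [21,28): 7 bp
  [28,38): 10 bp
  [38,46): 8 bp
  [46,56): 10 bp
  [56,61): 5 bp
  [61,67): 6 bp
  [67,87): 20 bp
  [87,92): 5 bp
  [92,104): 12 bp
  [104,121): 17 bp
  [121,128): 7 bp
  [128,134): 6 bp
  [134,141): 7 bp
  [141,154): 13 bp
  [154,160): 6 bp
  [160,179): 19 bp
  [179,184): 5 bp
  [184,192): 8 bp
  [192,193): 1 bp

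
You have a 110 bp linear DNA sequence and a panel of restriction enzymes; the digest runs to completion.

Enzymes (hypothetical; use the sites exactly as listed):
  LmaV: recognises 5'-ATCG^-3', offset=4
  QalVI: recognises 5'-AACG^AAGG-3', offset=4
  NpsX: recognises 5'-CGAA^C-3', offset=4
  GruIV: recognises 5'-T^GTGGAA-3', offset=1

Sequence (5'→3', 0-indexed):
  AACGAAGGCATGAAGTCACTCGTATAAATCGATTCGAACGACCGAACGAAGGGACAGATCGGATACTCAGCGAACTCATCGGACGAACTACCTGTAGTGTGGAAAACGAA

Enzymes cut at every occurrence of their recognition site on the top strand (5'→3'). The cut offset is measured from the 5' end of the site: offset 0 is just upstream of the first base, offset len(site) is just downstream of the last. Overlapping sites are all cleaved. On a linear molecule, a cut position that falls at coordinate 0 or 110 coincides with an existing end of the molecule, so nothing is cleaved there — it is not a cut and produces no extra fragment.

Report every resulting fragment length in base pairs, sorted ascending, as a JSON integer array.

Scan for sites:
  LmaV (ATCG, off=4): starts [27, 57, 77] → cuts [31, 61, 81]
  QalVI (AACGAAGG, off=4): starts [0, 44] → cuts [4, 48]
  NpsX (CGAAC, off=4): starts [34, 42, 70, 83] → cuts [38, 46, 74, 87]
  GruIV (TGTGGAA, off=1): starts [97] → cuts [98]

All cut coordinates (distinct, sorted): [4, 31, 38, 46, 48, 61, 74, 81, 87, 98]

Fragments:
  [0,4): 4 bp
  [4,31): 27 bp
  [31,38): 7 bp
  [38,46): 8 bp
  [46,48): 2 bp
  [48,61): 13 bp
  [61,74): 13 bp
  [74,81): 7 bp
  [81,87): 6 bp
  [87,98): 11 bp
  [98,110): 12 bp

[2,4,6,7,7,8,11,12,13,13,27]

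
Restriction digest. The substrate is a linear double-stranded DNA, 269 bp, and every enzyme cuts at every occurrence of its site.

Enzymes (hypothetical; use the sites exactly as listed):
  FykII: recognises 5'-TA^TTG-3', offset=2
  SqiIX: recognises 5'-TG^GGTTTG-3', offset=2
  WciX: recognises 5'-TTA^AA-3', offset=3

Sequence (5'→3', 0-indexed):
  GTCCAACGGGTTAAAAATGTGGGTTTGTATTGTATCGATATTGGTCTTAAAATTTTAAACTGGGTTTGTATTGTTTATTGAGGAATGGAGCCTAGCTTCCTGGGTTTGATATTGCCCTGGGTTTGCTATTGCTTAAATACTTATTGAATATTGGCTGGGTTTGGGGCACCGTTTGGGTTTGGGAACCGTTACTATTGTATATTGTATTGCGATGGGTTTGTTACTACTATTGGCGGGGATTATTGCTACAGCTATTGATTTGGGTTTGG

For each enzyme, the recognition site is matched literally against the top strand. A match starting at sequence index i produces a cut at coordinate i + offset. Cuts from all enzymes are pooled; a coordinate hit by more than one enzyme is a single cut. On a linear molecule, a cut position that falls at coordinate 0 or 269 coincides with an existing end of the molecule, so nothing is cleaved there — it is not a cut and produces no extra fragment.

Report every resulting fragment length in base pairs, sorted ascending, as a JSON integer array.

Scan for sites:
  FykII (TATTG, off=2): starts [27, 38, 68, 75, 109, 126, 141, 148, 192, 199, 204, 227, 240, 252] → cuts [29, 40, 70, 77, 111, 128, 143, 150, 194, 201, 206, 229, 242, 254]
  SqiIX (TGGGTTTG, off=2): starts [19, 60, 100, 117, 155, 173, 212, 260] → cuts [21, 62, 102, 119, 157, 175, 214, 262]
  WciX (TTAAA, off=3): starts [10, 46, 54, 132] → cuts [13, 49, 57, 135]

Pooled cuts: [13, 21, 29, 40, 49, 57, 62, 70, 77, 102, 111, 119, 128, 135, 143, 150, 157, 175, 194, 201, 206, 214, 229, 242, 254, 262]

Fragment lengths:
  [0,13): 13 bp
  [13,21): 8 bp
  [21,29): 8 bp
  [29,40): 11 bp
  [40,49): 9 bp
  [49,57): 8 bp
  [57,62): 5 bp
  [62,70): 8 bp
  [70,77): 7 bp
  [77,102): 25 bp
  [102,111): 9 bp
  [111,119): 8 bp
  [119,128): 9 bp
  [128,135): 7 bp
  [135,143): 8 bp
  [143,150): 7 bp
  [150,157): 7 bp
  [157,175): 18 bp
  [175,194): 19 bp
  [194,201): 7 bp
  [201,206): 5 bp
  [206,214): 8 bp
  [214,229): 15 bp
  [229,242): 13 bp
  [242,254): 12 bp
  [254,262): 8 bp
  [262,269): 7 bp

[5,5,7,7,7,7,7,7,8,8,8,8,8,8,8,8,9,9,9,11,12,13,13,15,18,19,25]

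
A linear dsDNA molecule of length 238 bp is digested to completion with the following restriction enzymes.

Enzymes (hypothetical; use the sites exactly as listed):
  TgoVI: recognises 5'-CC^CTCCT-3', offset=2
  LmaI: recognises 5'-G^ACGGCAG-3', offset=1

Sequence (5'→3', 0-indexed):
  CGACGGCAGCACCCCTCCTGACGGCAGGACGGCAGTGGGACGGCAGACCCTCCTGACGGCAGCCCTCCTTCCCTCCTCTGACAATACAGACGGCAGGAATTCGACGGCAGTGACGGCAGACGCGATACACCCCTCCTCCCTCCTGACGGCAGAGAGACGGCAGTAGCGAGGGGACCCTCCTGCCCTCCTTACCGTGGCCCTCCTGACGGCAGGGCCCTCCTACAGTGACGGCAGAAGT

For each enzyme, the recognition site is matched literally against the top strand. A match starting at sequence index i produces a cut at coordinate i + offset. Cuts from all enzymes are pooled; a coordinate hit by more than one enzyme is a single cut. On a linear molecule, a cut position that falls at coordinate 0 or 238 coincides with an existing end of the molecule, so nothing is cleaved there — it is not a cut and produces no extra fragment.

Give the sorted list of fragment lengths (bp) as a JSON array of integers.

[2,6,6,6,6,7,8,8,8,9,9,10,11,11,11,11,11,12,14,15,17,20,20]

Per-enzyme occurrences:
  TgoVI (CCCTCCT, off=2): starts [12, 47, 62, 70, 130, 137, 174, 182, 197, 214] → cuts [14, 49, 64, 72, 132, 139, 176, 184, 199, 216]
  LmaI (GACGGCAG, off=1): starts [1, 19, 27, 38, 54, 88, 102, 111, 144, 155, 204, 226] → cuts [2, 20, 28, 39, 55, 89, 103, 112, 145, 156, 205, 227]

All cut coordinates (distinct, sorted): [2, 14, 20, 28, 39, 49, 55, 64, 72, 89, 103, 112, 132, 139, 145, 156, 176, 184, 199, 205, 216, 227]

Fragment lengths:
  [0,2): 2 bp
  [2,14): 12 bp
  [14,20): 6 bp
  [20,28): 8 bp
  [28,39): 11 bp
  [39,49): 10 bp
  [49,55): 6 bp
  [55,64): 9 bp
  [64,72): 8 bp
  [72,89): 17 bp
  [89,103): 14 bp
  [103,112): 9 bp
  [112,132): 20 bp
  [132,139): 7 bp
  [139,145): 6 bp
  [145,156): 11 bp
  [156,176): 20 bp
  [176,184): 8 bp
  [184,199): 15 bp
  [199,205): 6 bp
  [205,216): 11 bp
  [216,227): 11 bp
  [227,238): 11 bp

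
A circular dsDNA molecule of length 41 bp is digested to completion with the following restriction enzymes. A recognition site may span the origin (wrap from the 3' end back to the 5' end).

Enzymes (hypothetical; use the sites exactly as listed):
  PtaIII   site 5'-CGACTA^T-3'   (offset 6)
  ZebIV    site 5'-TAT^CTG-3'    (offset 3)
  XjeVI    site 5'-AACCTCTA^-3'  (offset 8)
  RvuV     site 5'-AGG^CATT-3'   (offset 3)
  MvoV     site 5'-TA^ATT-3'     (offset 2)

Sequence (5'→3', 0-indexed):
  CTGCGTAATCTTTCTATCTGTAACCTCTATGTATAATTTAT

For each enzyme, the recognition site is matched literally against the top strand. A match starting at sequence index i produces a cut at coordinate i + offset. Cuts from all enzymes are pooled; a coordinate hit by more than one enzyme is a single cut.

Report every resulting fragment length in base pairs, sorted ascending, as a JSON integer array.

Site scan:
  PtaIII (CGACTAT, off=6): no sites
  ZebIV (TATCTG, off=3): starts [14, 38] → cuts [0, 17]
  XjeVI (AACCTCTA, off=8): starts [21] → cuts [29]
  RvuV (AGGCATT, off=3): no sites
  MvoV (TAATT, off=2): starts [33] → cuts [35]

All cut coordinates (distinct, sorted): [0, 17, 29, 35]

Fragments:
  0→17: 17 bp
  17→29: 12 bp
  29→35: 6 bp
  35→0 (wrap): 41-35+0 = 6 bp

[6,6,12,17]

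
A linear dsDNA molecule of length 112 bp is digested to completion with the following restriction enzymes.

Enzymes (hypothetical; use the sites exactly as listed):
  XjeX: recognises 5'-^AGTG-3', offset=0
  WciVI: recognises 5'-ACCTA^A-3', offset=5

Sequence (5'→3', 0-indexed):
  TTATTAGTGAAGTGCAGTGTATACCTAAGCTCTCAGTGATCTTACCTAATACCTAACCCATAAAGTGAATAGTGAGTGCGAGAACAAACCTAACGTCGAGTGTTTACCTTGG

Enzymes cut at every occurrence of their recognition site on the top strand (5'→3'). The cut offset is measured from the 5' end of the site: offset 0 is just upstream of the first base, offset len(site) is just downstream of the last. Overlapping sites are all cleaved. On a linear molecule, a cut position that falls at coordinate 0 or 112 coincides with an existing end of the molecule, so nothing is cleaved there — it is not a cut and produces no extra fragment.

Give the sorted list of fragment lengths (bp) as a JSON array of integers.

[4,5,5,5,6,7,7,7,8,12,14,14,18]

Scan for sites:
  XjeX (AGTG, off=0): starts [5, 10, 15, 34, 63, 70, 74, 98] → cuts [5, 10, 15, 34, 63, 70, 74, 98]
  WciVI (ACCTAA, off=5): starts [22, 43, 50, 87] → cuts [27, 48, 55, 92]

All cut coordinates (distinct, sorted): [5, 10, 15, 27, 34, 48, 55, 63, 70, 74, 92, 98]

Fragments:
  [0,5): 5 bp
  [5,10): 5 bp
  [10,15): 5 bp
  [15,27): 12 bp
  [27,34): 7 bp
  [34,48): 14 bp
  [48,55): 7 bp
  [55,63): 8 bp
  [63,70): 7 bp
  [70,74): 4 bp
  [74,92): 18 bp
  [92,98): 6 bp
  [98,112): 14 bp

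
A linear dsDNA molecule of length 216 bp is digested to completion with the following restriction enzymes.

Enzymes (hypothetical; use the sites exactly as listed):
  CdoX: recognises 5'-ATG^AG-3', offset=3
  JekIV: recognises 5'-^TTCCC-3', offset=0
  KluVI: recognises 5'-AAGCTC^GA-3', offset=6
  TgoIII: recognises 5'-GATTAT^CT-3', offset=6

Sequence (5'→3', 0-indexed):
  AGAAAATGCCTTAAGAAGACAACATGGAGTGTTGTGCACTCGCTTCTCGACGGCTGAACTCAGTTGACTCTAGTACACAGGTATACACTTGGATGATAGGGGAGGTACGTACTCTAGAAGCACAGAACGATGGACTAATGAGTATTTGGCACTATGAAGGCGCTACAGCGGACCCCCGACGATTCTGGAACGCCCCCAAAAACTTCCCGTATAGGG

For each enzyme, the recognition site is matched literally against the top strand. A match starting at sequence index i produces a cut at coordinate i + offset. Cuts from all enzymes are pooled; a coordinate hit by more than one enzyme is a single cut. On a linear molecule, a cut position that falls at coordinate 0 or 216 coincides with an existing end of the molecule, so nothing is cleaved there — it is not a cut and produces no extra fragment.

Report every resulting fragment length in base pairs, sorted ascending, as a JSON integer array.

[13,63,140]

Site scan:
  CdoX (ATGAG, off=3): starts [137] → cuts [140]
  JekIV (TTCCC, off=0): starts [203] → cuts [203]
  KluVI (AAGCTCGA, off=6): no sites
  TgoIII (GATTATCT, off=6): no sites

All cut coordinates (distinct, sorted): [140, 203]

Fragments:
  [0,140): 140 bp
  [140,203): 63 bp
  [203,216): 13 bp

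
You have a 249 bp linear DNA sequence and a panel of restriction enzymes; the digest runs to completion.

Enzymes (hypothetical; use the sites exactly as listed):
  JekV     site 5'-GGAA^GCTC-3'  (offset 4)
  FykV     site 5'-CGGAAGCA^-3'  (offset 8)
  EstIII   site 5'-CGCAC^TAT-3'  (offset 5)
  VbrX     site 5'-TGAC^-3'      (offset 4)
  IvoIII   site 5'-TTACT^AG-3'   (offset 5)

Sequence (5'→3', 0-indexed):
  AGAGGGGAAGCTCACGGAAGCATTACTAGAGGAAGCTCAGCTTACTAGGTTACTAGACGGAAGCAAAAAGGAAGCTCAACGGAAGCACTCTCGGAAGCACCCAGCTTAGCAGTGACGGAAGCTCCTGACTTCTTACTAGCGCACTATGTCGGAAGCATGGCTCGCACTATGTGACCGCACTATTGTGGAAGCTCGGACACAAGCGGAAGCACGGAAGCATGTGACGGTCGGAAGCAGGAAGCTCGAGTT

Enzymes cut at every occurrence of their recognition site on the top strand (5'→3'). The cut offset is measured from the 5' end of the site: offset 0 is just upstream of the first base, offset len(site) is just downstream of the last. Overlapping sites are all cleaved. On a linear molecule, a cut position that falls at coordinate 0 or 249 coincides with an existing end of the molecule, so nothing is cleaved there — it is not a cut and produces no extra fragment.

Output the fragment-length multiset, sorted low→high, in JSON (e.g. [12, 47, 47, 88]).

[4,4,5,5,6,7,7,8,8,8,8,8,9,9,9,10,10,11,11,12,12,13,13,14,17,21]

Scan for sites:
  JekV GGAAGCTC/4: at [5, 30, 69, 116, 186, 236] ⇒ [9, 34, 73, 120, 190, 240]
  FykV CGGAAGCA/8: at [14, 57, 79, 91, 149, 203, 211, 228] ⇒ [22, 65, 87, 99, 157, 211, 219, 236]
  EstIII CGCACTAT/5: at [139, 162, 175] ⇒ [144, 167, 180]
  VbrX TGAC/4: at [112, 125, 171, 221] ⇒ [116, 129, 175, 225]
  IvoIII TTACTAG/5: at [22, 41, 49, 132] ⇒ [27, 46, 54, 137]

Pooled cuts: [9, 22, 27, 34, 46, 54, 65, 73, 87, 99, 116, 120, 129, 137, 144, 157, 167, 175, 180, 190, 211, 219, 225, 236, 240]

Fragment lengths:
  [0,9): 9 bp
  [9,22): 13 bp
  [22,27): 5 bp
  [27,34): 7 bp
  [34,46): 12 bp
  [46,54): 8 bp
  [54,65): 11 bp
  [65,73): 8 bp
  [73,87): 14 bp
  [87,99): 12 bp
  [99,116): 17 bp
  [116,120): 4 bp
  [120,129): 9 bp
  [129,137): 8 bp
  [137,144): 7 bp
  [144,157): 13 bp
  [157,167): 10 bp
  [167,175): 8 bp
  [175,180): 5 bp
  [180,190): 10 bp
  [190,211): 21 bp
  [211,219): 8 bp
  [219,225): 6 bp
  [225,236): 11 bp
  [236,240): 4 bp
  [240,249): 9 bp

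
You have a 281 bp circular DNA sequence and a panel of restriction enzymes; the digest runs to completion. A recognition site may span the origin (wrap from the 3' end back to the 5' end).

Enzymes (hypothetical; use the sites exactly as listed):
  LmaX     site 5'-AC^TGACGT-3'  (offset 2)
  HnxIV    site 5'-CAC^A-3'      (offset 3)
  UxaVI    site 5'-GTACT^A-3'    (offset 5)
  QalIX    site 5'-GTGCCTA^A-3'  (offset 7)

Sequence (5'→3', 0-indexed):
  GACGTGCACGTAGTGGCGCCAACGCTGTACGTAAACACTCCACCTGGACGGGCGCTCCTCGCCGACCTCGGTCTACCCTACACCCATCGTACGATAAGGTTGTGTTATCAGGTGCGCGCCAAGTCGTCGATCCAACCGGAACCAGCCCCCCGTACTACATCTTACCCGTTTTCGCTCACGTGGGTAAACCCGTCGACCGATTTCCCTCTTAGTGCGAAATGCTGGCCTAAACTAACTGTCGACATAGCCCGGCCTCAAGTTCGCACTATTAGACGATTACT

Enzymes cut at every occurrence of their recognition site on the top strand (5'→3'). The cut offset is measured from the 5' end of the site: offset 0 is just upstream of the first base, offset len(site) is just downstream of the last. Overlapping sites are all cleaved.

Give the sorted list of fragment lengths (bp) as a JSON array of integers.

Site scan:
  LmaX (ACTGACGT, off=2): starts [278] → cuts [280]
  HnxIV (CACA, off=3): no sites
  UxaVI (GTACTA, off=5): starts [151] → cuts [156]
  QalIX (GTGCCTAA, off=7): no sites

Pooled cuts: [156, 280]

Fragments:
  156→280: 124 bp
  280→156 (wrap): 281-280+156 = 157 bp

[124,157]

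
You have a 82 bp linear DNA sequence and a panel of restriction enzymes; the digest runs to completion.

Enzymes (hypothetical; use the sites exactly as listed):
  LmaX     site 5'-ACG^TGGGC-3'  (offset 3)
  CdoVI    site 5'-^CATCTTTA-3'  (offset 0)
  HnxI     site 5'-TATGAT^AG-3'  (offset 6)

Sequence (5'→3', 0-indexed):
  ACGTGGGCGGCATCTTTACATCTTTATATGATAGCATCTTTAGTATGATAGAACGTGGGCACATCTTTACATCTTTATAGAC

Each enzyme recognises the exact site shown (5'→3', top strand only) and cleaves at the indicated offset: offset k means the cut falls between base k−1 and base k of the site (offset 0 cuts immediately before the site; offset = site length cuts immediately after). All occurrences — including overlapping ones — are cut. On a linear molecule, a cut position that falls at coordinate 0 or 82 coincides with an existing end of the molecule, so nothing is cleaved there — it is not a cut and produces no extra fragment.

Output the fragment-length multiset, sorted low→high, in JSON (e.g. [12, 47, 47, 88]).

[2,3,6,6,7,8,8,13,14,15]

Site scan:
  LmaX (ACGTGGGC, off=3): starts [0, 52] → cuts [3, 55]
  CdoVI (CATCTTTA, off=0): starts [10, 18, 34, 61, 69] → cuts [10, 18, 34, 61, 69]
  HnxI (TATGATAG, off=6): starts [26, 43] → cuts [32, 49]

All cut coordinates (distinct, sorted): [3, 10, 18, 32, 34, 49, 55, 61, 69]

Fragment lengths:
  [0,3): 3 bp
  [3,10): 7 bp
  [10,18): 8 bp
  [18,32): 14 bp
  [32,34): 2 bp
  [34,49): 15 bp
  [49,55): 6 bp
  [55,61): 6 bp
  [61,69): 8 bp
  [69,82): 13 bp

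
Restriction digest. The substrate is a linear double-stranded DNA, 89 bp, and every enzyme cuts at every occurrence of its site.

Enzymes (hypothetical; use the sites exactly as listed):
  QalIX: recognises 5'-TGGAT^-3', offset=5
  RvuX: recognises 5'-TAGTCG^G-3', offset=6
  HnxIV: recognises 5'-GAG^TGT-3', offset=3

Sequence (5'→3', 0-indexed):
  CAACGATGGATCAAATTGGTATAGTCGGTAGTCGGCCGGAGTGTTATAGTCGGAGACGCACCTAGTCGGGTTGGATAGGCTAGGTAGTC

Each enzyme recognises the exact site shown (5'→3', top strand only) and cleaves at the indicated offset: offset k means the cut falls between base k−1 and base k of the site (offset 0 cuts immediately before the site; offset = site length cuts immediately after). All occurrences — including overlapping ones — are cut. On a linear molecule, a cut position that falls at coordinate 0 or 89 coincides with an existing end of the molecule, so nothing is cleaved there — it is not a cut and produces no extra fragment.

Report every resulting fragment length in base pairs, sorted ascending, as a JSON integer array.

[7,7,8,11,11,13,16,16]

Scan for sites:
  QalIX (TGGAT, off=5): starts [6, 71] → cuts [11, 76]
  RvuX (TAGTCGG, off=6): starts [21, 28, 46, 62] → cuts [27, 34, 52, 68]
  HnxIV (GAGTGT, off=3): starts [38] → cuts [41]

All cut coordinates (distinct, sorted): [11, 27, 34, 41, 52, 68, 76]

Fragment lengths:
  [0,11): 11 bp
  [11,27): 16 bp
  [27,34): 7 bp
  [34,41): 7 bp
  [41,52): 11 bp
  [52,68): 16 bp
  [68,76): 8 bp
  [76,89): 13 bp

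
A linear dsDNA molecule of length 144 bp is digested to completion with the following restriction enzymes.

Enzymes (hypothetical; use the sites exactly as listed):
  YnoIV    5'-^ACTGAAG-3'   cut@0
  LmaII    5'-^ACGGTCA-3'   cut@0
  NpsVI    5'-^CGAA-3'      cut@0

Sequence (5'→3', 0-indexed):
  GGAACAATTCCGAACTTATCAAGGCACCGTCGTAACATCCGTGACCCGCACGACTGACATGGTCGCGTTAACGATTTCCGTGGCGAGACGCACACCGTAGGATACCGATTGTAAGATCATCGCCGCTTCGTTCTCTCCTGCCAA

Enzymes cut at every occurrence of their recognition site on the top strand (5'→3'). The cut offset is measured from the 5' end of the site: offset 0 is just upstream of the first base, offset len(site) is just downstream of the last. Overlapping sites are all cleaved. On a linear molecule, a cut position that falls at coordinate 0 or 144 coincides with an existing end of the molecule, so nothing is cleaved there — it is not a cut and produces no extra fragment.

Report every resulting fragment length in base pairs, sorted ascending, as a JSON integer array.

[10,134]

Per-enzyme occurrences:
  YnoIV (ACTGAAG, off=0): no sites
  LmaII (ACGGTCA, off=0): no sites
  NpsVI (CGAA, off=0): starts [10] → cuts [10]

Pooled cuts: [10]

Fragments:
  [0,10): 10 bp
  [10,144): 134 bp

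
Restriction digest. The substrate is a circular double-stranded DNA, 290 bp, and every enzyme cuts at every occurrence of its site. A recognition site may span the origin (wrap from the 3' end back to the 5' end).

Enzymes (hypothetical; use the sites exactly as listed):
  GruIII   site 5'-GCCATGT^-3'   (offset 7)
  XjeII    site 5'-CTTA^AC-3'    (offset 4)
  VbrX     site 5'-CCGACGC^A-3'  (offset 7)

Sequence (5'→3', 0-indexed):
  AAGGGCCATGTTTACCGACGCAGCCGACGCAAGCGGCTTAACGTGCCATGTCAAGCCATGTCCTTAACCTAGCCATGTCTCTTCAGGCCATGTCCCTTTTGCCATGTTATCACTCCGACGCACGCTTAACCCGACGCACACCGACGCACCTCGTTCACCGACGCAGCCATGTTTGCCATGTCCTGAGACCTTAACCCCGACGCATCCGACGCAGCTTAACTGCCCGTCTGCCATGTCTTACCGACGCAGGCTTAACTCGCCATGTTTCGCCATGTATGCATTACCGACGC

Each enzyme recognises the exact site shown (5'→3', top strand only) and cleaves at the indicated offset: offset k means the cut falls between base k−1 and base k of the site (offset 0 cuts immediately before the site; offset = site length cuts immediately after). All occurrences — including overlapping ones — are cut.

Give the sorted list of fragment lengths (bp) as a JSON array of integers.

Site scan:
  GruIII GCCATGT/7: at [4, 44, 54, 71, 86, 100, 165, 174, 229, 258, 268] ⇒ [11, 51, 61, 78, 93, 107, 172, 181, 236, 265, 275]
  XjeII CTTAAC/4: at [36, 62, 124, 189, 214, 250] ⇒ [40, 66, 128, 193, 218, 254]
  VbrX CCGACGCA/7: at [14, 23, 114, 130, 140, 157, 196, 205, 240, 283] ⇒ [0, 21, 30, 121, 137, 147, 164, 203, 212, 247]

Pooled cuts: [0, 11, 21, 30, 40, 51, 61, 66, 78, 93, 107, 121, 128, 137, 147, 164, 172, 181, 193, 203, 212, 218, 236, 247, 254, 265, 275]

Fragment lengths:
  0→11: 11 bp
  11→21: 10 bp
  21→30: 9 bp
  30→40: 10 bp
  40→51: 11 bp
  51→61: 10 bp
  61→66: 5 bp
  66→78: 12 bp
  78→93: 15 bp
  93→107: 14 bp
  107→121: 14 bp
  121→128: 7 bp
  128→137: 9 bp
  137→147: 10 bp
  147→164: 17 bp
  164→172: 8 bp
  172→181: 9 bp
  181→193: 12 bp
  193→203: 10 bp
  203→212: 9 bp
  212→218: 6 bp
  218→236: 18 bp
  236→247: 11 bp
  247→254: 7 bp
  254→265: 11 bp
  265→275: 10 bp
  275→0 (wrap): 290-275+0 = 15 bp

[5,6,7,7,8,9,9,9,9,10,10,10,10,10,10,11,11,11,11,12,12,14,14,15,15,17,18]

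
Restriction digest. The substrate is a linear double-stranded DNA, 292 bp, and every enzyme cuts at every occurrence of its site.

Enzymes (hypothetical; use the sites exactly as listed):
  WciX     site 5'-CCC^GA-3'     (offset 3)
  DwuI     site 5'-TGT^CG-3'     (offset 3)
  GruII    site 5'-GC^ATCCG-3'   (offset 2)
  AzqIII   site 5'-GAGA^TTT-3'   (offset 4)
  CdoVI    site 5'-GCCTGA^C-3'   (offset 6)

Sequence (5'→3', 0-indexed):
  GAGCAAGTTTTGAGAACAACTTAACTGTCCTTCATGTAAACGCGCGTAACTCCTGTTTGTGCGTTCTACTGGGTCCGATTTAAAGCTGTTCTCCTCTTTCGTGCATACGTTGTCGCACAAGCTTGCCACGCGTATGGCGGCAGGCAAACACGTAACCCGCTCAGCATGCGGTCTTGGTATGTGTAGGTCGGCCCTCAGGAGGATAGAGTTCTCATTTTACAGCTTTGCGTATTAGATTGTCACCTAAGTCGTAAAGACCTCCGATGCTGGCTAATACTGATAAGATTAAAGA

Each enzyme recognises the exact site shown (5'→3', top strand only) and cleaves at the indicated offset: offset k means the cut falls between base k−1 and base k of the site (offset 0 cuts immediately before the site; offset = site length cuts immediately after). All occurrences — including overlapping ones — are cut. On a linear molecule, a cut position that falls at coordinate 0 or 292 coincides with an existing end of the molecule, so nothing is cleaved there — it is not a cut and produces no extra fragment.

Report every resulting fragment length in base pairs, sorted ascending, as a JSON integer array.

Scan for sites:
  WciX (CCCGA, off=3): no sites
  DwuI (TGTCG, off=3): starts [110] → cuts [113]
  GruII (GCATCCG, off=2): no sites
  AzqIII (GAGATTT, off=4): no sites
  CdoVI (GCCTGAC, off=6): no sites

Pooled cuts: [113]

Fragment lengths:
  [0,113): 113 bp
  [113,292): 179 bp

[113,179]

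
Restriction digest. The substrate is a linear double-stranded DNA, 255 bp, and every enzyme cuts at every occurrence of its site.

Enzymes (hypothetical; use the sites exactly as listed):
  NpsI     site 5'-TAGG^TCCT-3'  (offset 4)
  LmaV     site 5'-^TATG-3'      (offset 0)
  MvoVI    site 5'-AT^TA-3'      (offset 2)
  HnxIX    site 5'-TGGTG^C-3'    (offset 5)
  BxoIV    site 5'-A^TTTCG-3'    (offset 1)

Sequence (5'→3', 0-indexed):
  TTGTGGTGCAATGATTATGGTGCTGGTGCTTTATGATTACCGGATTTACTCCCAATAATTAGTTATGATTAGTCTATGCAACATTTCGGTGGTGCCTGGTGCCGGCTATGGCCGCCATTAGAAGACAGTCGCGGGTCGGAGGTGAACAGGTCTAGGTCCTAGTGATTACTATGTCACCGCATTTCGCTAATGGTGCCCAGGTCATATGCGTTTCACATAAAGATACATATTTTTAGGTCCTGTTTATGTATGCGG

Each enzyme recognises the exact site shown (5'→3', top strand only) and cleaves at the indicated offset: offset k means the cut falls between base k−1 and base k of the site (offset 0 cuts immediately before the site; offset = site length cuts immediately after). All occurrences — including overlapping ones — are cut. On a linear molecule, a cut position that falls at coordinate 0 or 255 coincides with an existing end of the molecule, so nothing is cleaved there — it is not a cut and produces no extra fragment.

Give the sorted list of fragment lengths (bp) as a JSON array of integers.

Scan for sites:
  NpsI (TAGGTCCT, off=4): starts [152, 233] → cuts [156, 237]
  LmaV (TATG, off=0): starts [15, 31, 63, 74, 106, 169, 204, 244, 248] → cuts [15, 31, 63, 74, 106, 169, 204, 244, 248]
  MvoVI (ATTA, off=2): starts [13, 35, 57, 67, 116, 164] → cuts [15, 37, 59, 69, 118, 166]
  HnxIX (TGGTGC, off=5): starts [3, 17, 23, 89, 96, 190] → cuts [8, 22, 28, 94, 101, 195]
  BxoIV (ATTTCG, off=1): starts [82, 180] → cuts [83, 181]

All cut coordinates (distinct, sorted): [8, 15, 22, 28, 31, 37, 59, 63, 69, 74, 83, 94, 101, 106, 118, 156, 166, 169, 181, 195, 204, 237, 244, 248]

Fragment lengths:
  [0,8): 8 bp
  [8,15): 7 bp
  [15,22): 7 bp
  [22,28): 6 bp
  [28,31): 3 bp
  [31,37): 6 bp
  [37,59): 22 bp
  [59,63): 4 bp
  [63,69): 6 bp
  [69,74): 5 bp
  [74,83): 9 bp
  [83,94): 11 bp
  [94,101): 7 bp
  [101,106): 5 bp
  [106,118): 12 bp
  [118,156): 38 bp
  [156,166): 10 bp
  [166,169): 3 bp
  [169,181): 12 bp
  [181,195): 14 bp
  [195,204): 9 bp
  [204,237): 33 bp
  [237,244): 7 bp
  [244,248): 4 bp
  [248,255): 7 bp

[3,3,4,4,5,5,6,6,6,7,7,7,7,7,8,9,9,10,11,12,12,14,22,33,38]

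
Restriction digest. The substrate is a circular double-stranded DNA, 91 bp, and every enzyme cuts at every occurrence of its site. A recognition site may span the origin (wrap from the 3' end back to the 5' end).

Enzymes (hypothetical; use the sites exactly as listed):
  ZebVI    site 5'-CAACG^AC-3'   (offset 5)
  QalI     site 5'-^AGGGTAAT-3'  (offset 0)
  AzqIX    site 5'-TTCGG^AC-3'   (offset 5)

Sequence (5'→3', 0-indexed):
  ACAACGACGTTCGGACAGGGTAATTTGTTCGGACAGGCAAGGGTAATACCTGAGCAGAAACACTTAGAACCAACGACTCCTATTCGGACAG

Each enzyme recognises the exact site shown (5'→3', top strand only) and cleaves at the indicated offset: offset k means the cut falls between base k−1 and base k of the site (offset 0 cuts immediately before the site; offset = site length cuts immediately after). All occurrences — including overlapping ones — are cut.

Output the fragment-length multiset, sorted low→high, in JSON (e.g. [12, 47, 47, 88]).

[2,7,8,10,12,16,36]

Per-enzyme occurrences:
  ZebVI CAACGAC/5: at [1, 70] ⇒ [6, 75]
  QalI AGGGTAAT/0: at [16, 39] ⇒ [16, 39]
  AzqIX TTCGGAC/5: at [9, 27, 82] ⇒ [14, 32, 87]

Pooled cuts: [6, 14, 16, 32, 39, 75, 87]

Fragment lengths:
  6→14: 8 bp
  14→16: 2 bp
  16→32: 16 bp
  32→39: 7 bp
  39→75: 36 bp
  75→87: 12 bp
  87→6 (wrap): 91-87+6 = 10 bp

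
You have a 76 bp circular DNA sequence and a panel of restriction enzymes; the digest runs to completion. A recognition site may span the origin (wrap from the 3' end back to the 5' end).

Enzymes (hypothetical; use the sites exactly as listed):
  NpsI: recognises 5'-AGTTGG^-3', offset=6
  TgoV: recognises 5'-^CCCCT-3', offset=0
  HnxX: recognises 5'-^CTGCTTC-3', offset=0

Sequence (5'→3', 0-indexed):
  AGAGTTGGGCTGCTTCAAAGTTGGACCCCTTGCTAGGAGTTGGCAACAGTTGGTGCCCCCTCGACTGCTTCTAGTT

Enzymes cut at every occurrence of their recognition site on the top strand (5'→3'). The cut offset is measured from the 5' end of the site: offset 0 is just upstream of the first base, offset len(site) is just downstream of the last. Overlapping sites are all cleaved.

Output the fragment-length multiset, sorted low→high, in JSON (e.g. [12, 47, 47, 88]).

Site scan:
  NpsI (AGTTGG, off=6): starts [2, 18, 37, 47] → cuts [8, 24, 43, 53]
  TgoV (CCCCT, off=0): starts [25, 56] → cuts [25, 56]
  HnxX (CTGCTTC, off=0): starts [9, 64] → cuts [9, 64]

All cut coordinates (distinct, sorted): [8, 9, 24, 25, 43, 53, 56, 64]

Fragment lengths:
  8→9: 1 bp
  9→24: 15 bp
  24→25: 1 bp
  25→43: 18 bp
  43→53: 10 bp
  53→56: 3 bp
  56→64: 8 bp
  64→8 (wrap): 76-64+8 = 20 bp

[1,1,3,8,10,15,18,20]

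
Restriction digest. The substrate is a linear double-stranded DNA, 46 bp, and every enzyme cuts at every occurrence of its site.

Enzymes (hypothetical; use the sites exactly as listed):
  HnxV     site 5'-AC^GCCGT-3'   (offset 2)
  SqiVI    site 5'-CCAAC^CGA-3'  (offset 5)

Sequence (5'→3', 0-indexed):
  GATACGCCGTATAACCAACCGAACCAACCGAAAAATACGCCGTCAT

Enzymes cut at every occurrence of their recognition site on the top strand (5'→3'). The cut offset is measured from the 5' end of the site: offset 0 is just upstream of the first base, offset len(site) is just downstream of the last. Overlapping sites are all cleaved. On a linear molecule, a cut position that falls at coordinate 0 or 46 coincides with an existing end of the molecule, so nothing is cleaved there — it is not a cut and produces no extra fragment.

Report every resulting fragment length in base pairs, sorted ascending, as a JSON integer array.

Site scan:
  HnxV (ACGCCGT, off=2): starts [3, 36] → cuts [5, 38]
  SqiVI (CCAACCGA, off=5): starts [14, 23] → cuts [19, 28]

All cut coordinates (distinct, sorted): [5, 19, 28, 38]

Fragment lengths:
  [0,5): 5 bp
  [5,19): 14 bp
  [19,28): 9 bp
  [28,38): 10 bp
  [38,46): 8 bp

[5,8,9,10,14]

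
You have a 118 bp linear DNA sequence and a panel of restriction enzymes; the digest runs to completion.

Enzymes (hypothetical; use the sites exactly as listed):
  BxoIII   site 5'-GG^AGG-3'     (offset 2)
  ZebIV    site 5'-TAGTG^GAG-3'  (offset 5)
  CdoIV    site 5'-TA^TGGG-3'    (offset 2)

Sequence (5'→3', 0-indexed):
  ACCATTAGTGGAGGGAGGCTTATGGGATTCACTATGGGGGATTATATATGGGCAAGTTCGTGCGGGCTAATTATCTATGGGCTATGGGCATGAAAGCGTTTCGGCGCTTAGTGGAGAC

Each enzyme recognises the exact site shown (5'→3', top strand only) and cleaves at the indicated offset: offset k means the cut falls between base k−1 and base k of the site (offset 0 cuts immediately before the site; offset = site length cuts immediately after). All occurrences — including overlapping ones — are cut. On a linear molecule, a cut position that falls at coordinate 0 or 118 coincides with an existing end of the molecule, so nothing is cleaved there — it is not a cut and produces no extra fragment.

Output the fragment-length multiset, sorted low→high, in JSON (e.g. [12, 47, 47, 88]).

Site scan:
  BxoIII (GGAGG, off=2): starts [9, 13] → cuts [11, 15]
  ZebIV (TAGTGGAG, off=5): starts [5, 108] → cuts [10, 113]
  CdoIV (TATGGG, off=2): starts [20, 32, 46, 75, 82] → cuts [22, 34, 48, 77, 84]

Pooled cuts: [10, 11, 15, 22, 34, 48, 77, 84, 113]

Fragment lengths:
  [0,10): 10 bp
  [10,11): 1 bp
  [11,15): 4 bp
  [15,22): 7 bp
  [22,34): 12 bp
  [34,48): 14 bp
  [48,77): 29 bp
  [77,84): 7 bp
  [84,113): 29 bp
  [113,118): 5 bp

[1,4,5,7,7,10,12,14,29,29]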